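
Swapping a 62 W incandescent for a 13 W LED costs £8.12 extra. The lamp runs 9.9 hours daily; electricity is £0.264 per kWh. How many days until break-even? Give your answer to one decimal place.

Power saved = 62 − 13 = 49 W
Daily energy saved = 49 W × 9.9 h = 485.1 Wh = 0.4851 kWh
Daily savings = 0.4851 × £0.264 = £0.1281
Payback = £8.12 / £0.1281 per day = 63.4 days

63.4 days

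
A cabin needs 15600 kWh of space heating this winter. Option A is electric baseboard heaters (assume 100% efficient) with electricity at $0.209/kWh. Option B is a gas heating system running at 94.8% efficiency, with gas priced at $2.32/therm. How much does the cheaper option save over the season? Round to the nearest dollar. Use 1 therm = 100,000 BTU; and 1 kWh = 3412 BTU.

Heat load = 15600 kWh × 3412 = 53,227,200 BTU
Gas: input = 53,227,200 / 0.948 = 56,146,835 BTU = 561.5 therm → 561.5 × $2.32 = $1,302.61
Electric: 53,227,200 BTU / 3412 = 15,600 kWh → × $0.209 = $3,260.40
Difference = |$1,302.61 − $3,260.40| = $1,957.79 ≈ $1958

$1958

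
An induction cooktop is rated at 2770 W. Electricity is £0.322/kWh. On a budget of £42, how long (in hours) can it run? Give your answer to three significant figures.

47.1 h

Energy budget = £42 / £0.322 per kWh = 130.4 kWh = 130,435 Wh
Runtime = 130,435 Wh / 2770 W = 47.09 h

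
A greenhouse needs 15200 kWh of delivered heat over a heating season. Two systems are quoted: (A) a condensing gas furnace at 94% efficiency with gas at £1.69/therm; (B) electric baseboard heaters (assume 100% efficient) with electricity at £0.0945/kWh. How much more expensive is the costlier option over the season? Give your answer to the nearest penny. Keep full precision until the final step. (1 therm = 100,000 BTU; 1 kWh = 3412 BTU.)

Heat load = 15200 kWh × 3412 = 51,862,400 BTU
Gas: input = 51,862,400 / 0.94 = 55,172,766 BTU = 551.7 therm → 551.7 × £1.69 = £932.42
Electric: 51,862,400 BTU / 3412 = 15,200 kWh → × £0.0945 = £1,436.40
Difference = |£932.42 − £1,436.40| = £503.98

£503.98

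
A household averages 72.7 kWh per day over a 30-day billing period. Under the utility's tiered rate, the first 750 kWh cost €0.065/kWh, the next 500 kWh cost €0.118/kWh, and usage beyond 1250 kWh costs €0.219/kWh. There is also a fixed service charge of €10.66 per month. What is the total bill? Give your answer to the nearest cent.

€322.30

Usage = 72.7 kWh/day × 30 days = 2181 kWh
First 750 kWh × €0.065 = €48.75
Next 500 kWh × €0.118 = €59.00
Remaining 931 kWh × €0.219 = €203.89
Energy charge = €311.64; + service €10.66 = €322.30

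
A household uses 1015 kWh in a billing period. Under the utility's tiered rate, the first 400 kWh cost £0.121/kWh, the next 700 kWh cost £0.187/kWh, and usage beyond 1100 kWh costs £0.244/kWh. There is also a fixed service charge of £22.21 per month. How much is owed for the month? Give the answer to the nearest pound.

First 400 kWh × £0.121 = £48.40
Next 615 kWh × £0.187 = £115.00
Remaining tier: 0 kWh (not reached)
Energy charge = £163.41; + service £22.21 = £185.62 ≈ £186

£186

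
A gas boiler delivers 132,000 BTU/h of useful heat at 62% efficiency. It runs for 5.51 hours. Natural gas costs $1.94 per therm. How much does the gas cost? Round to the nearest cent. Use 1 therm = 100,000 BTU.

$22.76

Heat delivered = 132,000 BTU/h × 5.51 h = 727,320 BTU
Gas input = 727,320 / 0.62 = 1,173,097 BTU
= 1,173,097 / 100,000 = 11.73 therm
Cost = 11.73 × $1.94/therm = $22.76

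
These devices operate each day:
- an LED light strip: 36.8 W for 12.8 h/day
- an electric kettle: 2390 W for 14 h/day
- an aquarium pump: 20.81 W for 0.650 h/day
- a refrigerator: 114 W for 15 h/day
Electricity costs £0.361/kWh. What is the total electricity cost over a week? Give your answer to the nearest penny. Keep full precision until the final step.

£90.10

LED light strip: 36.8 W × 12.8 h × 7 d = 3,297 Wh = 3.297 kWh
electric kettle: 2390 W × 14 h × 7 d = 234,220 Wh = 234.2 kWh
aquarium pump: 20.81 W × 0.650 h × 7 d = 95 Wh = 0.09469 kWh
refrigerator: 114 W × 15 h × 7 d = 11,970 Wh = 11.97 kWh
Total energy = 3.297 + 234.2 + 0.09469 + 11.97 = 249.6 kWh
Cost = 249.6 kWh × £0.361 = £90.10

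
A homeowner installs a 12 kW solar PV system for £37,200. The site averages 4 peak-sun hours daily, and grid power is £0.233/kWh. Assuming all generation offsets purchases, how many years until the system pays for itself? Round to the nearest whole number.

9 years

Daily generation = 12 kW × 4 h = 48 kWh
Annual generation = 48 × 365 = 17520 kWh
Annual savings = 17520 × £0.233 = £4,082.16
Payback = £37,200 / £4,082.16 = 9.11 years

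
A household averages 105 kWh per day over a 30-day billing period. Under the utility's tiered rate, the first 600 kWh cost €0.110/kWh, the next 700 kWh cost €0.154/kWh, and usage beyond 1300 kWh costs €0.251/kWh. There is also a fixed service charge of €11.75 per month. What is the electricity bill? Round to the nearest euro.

Usage = 105 kWh/day × 30 days = 3150 kWh
First 600 kWh × €0.110 = €66.00
Next 700 kWh × €0.154 = €107.80
Remaining 1850 kWh × €0.251 = €464.35
Energy charge = €638.15; + service €11.75 = €649.90 ≈ €650

€650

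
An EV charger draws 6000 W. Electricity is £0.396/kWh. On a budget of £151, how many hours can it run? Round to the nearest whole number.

64 h

Energy budget = £151 / £0.396 per kWh = 381.3 kWh = 381,313 Wh
Runtime = 381,313 Wh / 6000 W = 63.55 h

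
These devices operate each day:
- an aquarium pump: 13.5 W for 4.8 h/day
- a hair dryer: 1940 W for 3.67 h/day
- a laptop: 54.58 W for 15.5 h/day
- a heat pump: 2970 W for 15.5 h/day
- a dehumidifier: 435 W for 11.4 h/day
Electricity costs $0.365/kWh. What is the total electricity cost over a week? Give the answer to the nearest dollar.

aquarium pump: 13.5 W × 4.8 h × 7 d = 454 Wh = 0.4536 kWh
hair dryer: 1940 W × 3.67 h × 7 d = 49,839 Wh = 49.84 kWh
laptop: 54.58 W × 15.5 h × 7 d = 5,922 Wh = 5.922 kWh
heat pump: 2970 W × 15.5 h × 7 d = 322,245 Wh = 322.2 kWh
dehumidifier: 435 W × 11.4 h × 7 d = 34,713 Wh = 34.71 kWh
Total energy = 0.4536 + 49.84 + 5.922 + 322.2 + 34.71 = 413.2 kWh
Cost = 413.2 kWh × $0.365 = $150.81 ≈ $151

$151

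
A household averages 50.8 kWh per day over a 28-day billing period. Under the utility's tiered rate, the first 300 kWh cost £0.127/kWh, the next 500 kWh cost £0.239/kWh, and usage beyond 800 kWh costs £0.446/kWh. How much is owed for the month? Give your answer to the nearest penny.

Usage = 50.8 kWh/day × 28 days = 1422.4 kWh
First 300 kWh × £0.127 = £38.10
Next 500 kWh × £0.239 = £119.50
Remaining 622.4 kWh × £0.446 = £277.59
Total = £435.19

£435.19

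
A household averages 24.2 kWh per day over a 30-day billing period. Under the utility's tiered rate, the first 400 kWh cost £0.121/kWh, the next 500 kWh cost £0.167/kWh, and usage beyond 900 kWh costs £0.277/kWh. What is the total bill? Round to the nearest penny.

£102.84

Usage = 24.2 kWh/day × 30 days = 726 kWh
First 400 kWh × £0.121 = £48.40
Next 326 kWh × £0.167 = £54.44
Remaining tier: 0 kWh (not reached)
Total = £102.84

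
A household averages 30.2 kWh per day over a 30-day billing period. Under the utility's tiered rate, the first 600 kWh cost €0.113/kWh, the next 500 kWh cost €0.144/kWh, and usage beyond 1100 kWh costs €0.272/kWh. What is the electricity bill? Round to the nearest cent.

€111.86

Usage = 30.2 kWh/day × 30 days = 906 kWh
First 600 kWh × €0.113 = €67.80
Next 306 kWh × €0.144 = €44.06
Remaining tier: 0 kWh (not reached)
Total = €111.86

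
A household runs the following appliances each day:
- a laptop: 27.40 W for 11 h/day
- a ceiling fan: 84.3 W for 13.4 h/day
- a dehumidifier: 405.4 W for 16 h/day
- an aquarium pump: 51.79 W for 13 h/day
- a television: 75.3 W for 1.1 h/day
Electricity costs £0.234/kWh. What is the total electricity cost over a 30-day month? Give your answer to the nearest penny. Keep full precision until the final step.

£60.89

laptop: 27.40 W × 11 h × 30 d = 9,042 Wh = 9.042 kWh
ceiling fan: 84.3 W × 13.4 h × 30 d = 33,889 Wh = 33.89 kWh
dehumidifier: 405.4 W × 16 h × 30 d = 194,592 Wh = 194.6 kWh
aquarium pump: 51.79 W × 13 h × 30 d = 20,198 Wh = 20.2 kWh
television: 75.3 W × 1.1 h × 30 d = 2,485 Wh = 2.485 kWh
Total energy = 9.042 + 33.89 + 194.6 + 20.2 + 2.485 = 260.2 kWh
Cost = 260.2 kWh × £0.234 = £60.89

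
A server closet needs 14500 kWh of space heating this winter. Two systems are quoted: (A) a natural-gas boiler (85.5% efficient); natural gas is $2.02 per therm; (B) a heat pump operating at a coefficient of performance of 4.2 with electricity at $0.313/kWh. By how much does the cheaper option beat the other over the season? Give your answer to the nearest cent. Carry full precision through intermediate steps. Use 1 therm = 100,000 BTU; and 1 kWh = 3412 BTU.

$88.26

Heat load = 14500 kWh × 3412 = 49,474,000 BTU
Gas: input = 49,474,000 / 0.855 = 57,864,327 BTU = 578.6 therm → 578.6 × $2.02 = $1,168.86
Heat pump: 49,474,000 BTU / 3412 = 14,500 kWh heat; / 4.2 = 3,452 kWh in → × $0.313 = $1,080.60
Difference = |$1,168.86 − $1,080.60| = $88.26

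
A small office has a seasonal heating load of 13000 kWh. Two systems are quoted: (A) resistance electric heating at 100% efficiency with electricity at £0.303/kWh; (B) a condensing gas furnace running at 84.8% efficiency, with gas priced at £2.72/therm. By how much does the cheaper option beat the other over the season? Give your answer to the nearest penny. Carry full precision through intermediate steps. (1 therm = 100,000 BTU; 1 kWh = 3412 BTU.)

Heat load = 13000 kWh × 3412 = 44,356,000 BTU
Gas: input = 44,356,000 / 0.848 = 52,306,604 BTU = 523.1 therm → 523.1 × £2.72 = £1,422.74
Electric: 44,356,000 BTU / 3412 = 13,000 kWh → × £0.303 = £3,939.00
Difference = |£1,422.74 − £3,939.00| = £2,516.26

£2516.26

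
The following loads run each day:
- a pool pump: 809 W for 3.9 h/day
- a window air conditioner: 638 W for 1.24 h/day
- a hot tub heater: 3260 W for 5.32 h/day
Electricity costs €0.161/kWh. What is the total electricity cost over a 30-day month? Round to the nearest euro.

pool pump: 809 W × 3.9 h × 30 d = 94,653 Wh = 94.65 kWh
window air conditioner: 638 W × 1.24 h × 30 d = 23,734 Wh = 23.73 kWh
hot tub heater: 3260 W × 5.32 h × 30 d = 520,296 Wh = 520.3 kWh
Total energy = 94.65 + 23.73 + 520.3 = 638.7 kWh
Cost = 638.7 kWh × €0.161 = €102.83 ≈ €103

€103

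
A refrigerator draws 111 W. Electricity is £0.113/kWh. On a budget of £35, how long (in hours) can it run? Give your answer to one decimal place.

Energy budget = £35 / £0.113 per kWh = 309.7 kWh = 309,735 Wh
Runtime = 309,735 Wh / 111 W = 2,790 h

2790.4 h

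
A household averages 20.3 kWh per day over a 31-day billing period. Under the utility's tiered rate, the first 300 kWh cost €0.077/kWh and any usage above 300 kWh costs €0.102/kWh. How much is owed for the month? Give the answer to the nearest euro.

€57

Usage = 20.3 kWh/day × 31 days = 629.3 kWh
First 300 kWh × €0.077 = €23.10
Remaining 329.3 kWh × €0.102 = €33.59
Total = €56.69 ≈ €57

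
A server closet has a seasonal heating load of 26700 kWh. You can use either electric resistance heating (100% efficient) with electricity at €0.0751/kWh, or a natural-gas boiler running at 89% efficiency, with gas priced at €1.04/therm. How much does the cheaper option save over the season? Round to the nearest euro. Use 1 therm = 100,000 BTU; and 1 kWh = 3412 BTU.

€941

Heat load = 26700 kWh × 3412 = 91,100,400 BTU
Gas: input = 91,100,400 / 0.89 = 102,360,000 BTU = 1,024 therm → 1,024 × €1.04 = €1,064.54
Electric: 91,100,400 BTU / 3412 = 26,700 kWh → × €0.0751 = €2,005.17
Difference = |€1,064.54 − €2,005.17| = €940.63 ≈ €941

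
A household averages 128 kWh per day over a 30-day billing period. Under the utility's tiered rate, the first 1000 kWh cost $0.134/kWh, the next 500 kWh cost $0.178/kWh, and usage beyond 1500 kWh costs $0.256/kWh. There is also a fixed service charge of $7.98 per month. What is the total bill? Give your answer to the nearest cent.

$830.02

Usage = 128 kWh/day × 30 days = 3840 kWh
First 1000 kWh × $0.134 = $134.00
Next 500 kWh × $0.178 = $89.00
Remaining 2340 kWh × $0.256 = $599.04
Energy charge = $822.04; + service $7.98 = $830.02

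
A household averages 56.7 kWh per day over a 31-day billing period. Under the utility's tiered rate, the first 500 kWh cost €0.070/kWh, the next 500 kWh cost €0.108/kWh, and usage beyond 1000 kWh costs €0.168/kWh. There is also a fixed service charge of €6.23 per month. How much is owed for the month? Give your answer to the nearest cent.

€222.52

Usage = 56.7 kWh/day × 31 days = 1757.7 kWh
First 500 kWh × €0.070 = €35.00
Next 500 kWh × €0.108 = €54.00
Remaining 757.7 kWh × €0.168 = €127.29
Energy charge = €216.29; + service €6.23 = €222.52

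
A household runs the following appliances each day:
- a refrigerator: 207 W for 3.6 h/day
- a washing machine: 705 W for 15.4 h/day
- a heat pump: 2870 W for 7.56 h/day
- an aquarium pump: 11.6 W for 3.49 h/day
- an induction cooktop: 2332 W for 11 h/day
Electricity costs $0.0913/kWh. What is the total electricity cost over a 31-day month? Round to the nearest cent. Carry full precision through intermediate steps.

refrigerator: 207 W × 3.6 h × 31 d = 23,101 Wh = 23.1 kWh
washing machine: 705 W × 15.4 h × 31 d = 336,567 Wh = 336.6 kWh
heat pump: 2870 W × 7.56 h × 31 d = 672,613 Wh = 672.6 kWh
aquarium pump: 11.6 W × 3.49 h × 31 d = 1,255 Wh = 1.255 kWh
induction cooktop: 2332 W × 11 h × 31 d = 795,212 Wh = 795.2 kWh
Total energy = 23.1 + 336.6 + 672.6 + 1.255 + 795.2 = 1,829 kWh
Cost = 1,829 kWh × $0.0913 = $166.96

$166.96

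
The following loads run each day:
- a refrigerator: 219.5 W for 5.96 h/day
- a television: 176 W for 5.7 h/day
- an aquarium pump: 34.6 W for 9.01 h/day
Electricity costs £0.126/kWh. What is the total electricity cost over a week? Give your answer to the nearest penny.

refrigerator: 219.5 W × 5.96 h × 7 d = 9,158 Wh = 9.158 kWh
television: 176 W × 5.7 h × 7 d = 7,022 Wh = 7.022 kWh
aquarium pump: 34.6 W × 9.01 h × 7 d = 2,182 Wh = 2.182 kWh
Total energy = 9.158 + 7.022 + 2.182 = 18.36 kWh
Cost = 18.36 kWh × £0.126 = £2.31

£2.31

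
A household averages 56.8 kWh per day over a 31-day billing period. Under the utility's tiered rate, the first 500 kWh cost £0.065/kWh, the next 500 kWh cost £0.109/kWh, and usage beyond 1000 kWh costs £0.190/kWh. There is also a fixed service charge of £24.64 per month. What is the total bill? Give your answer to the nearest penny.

Usage = 56.8 kWh/day × 31 days = 1760.8 kWh
First 500 kWh × £0.065 = £32.50
Next 500 kWh × £0.109 = £54.50
Remaining 760.8 kWh × £0.190 = £144.55
Energy charge = £231.55; + service £24.64 = £256.19

£256.19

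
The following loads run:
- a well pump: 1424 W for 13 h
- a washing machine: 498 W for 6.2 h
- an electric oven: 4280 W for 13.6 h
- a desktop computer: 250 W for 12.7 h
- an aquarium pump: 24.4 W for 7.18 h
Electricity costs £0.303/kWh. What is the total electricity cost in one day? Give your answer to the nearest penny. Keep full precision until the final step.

£25.20

well pump: 1424 W × 13 h = 18,512 Wh = 18.51 kWh
washing machine: 498 W × 6.2 h = 3,088 Wh = 3.088 kWh
electric oven: 4280 W × 13.6 h = 58,208 Wh = 58.21 kWh
desktop computer: 250 W × 12.7 h = 3,175 Wh = 3.175 kWh
aquarium pump: 24.4 W × 7.18 h = 175 Wh = 0.1752 kWh
Total energy = 18.51 + 3.088 + 58.21 + 3.175 + 0.1752 = 83.16 kWh
Cost = 83.16 kWh × £0.303 = £25.20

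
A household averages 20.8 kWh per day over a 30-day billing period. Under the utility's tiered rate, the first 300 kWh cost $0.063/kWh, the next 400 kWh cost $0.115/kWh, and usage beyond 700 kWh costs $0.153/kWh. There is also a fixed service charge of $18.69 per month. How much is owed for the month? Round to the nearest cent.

$74.85

Usage = 20.8 kWh/day × 30 days = 624 kWh
First 300 kWh × $0.063 = $18.90
Next 324 kWh × $0.115 = $37.26
Remaining tier: 0 kWh (not reached)
Energy charge = $56.16; + service $18.69 = $74.85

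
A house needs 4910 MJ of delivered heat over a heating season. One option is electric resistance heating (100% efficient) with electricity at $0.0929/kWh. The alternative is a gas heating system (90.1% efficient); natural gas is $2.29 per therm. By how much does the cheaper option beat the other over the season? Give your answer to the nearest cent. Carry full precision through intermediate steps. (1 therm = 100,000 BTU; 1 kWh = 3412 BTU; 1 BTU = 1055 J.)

$8.43

Heat load = 4910 MJ = 4,910,000,000 J / 1055 = 4,654,028 BTU
Gas: input = 4,654,028 / 0.901 = 5,165,403 BTU = 51.65 therm → 51.65 × $2.29 = $118.29
Electric: 4,654,028 BTU / 3412 = 1,364 kWh → × $0.0929 = $126.72
Difference = |$118.29 − $126.72| = $8.43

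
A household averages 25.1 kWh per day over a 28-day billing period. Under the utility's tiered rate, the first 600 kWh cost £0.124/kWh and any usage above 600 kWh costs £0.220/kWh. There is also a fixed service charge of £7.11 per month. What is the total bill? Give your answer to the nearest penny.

£104.13

Usage = 25.1 kWh/day × 28 days = 702.8 kWh
First 600 kWh × £0.124 = £74.40
Remaining 102.8 kWh × £0.220 = £22.62
Energy charge = £97.02; + service £7.11 = £104.13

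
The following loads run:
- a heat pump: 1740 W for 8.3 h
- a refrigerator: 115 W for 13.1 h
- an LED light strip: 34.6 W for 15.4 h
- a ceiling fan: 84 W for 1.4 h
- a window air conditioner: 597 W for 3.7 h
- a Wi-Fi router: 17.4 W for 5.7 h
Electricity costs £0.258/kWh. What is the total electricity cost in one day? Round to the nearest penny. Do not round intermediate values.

heat pump: 1740 W × 8.3 h = 14,442 Wh = 14.44 kWh
refrigerator: 115 W × 13.1 h = 1,506 Wh = 1.506 kWh
LED light strip: 34.6 W × 15.4 h = 533 Wh = 0.5328 kWh
ceiling fan: 84 W × 1.4 h = 118 Wh = 0.1176 kWh
window air conditioner: 597 W × 3.7 h = 2,209 Wh = 2.209 kWh
Wi-Fi router: 17.4 W × 5.7 h = 99 Wh = 0.09918 kWh
Total energy = 14.44 + 1.506 + 0.5328 + 0.1176 + 2.209 + 0.09918 = 18.91 kWh
Cost = 18.91 kWh × £0.258 = £4.88

£4.88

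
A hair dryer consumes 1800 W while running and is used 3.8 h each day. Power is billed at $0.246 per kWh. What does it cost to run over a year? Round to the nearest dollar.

$614

Energy = 1800 W × 3.8 h/day × 365 days = 2,496,600 Wh = 2,497 kWh
Cost = 2,497 kWh × $0.246/kWh = $614.16 ≈ $614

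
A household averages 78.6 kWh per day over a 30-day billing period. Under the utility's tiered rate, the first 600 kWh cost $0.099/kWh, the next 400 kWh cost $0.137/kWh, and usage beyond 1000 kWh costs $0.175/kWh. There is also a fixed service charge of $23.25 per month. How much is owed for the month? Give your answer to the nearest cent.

$375.10

Usage = 78.6 kWh/day × 30 days = 2358 kWh
First 600 kWh × $0.099 = $59.40
Next 400 kWh × $0.137 = $54.80
Remaining 1358 kWh × $0.175 = $237.65
Energy charge = $351.85; + service $23.25 = $375.10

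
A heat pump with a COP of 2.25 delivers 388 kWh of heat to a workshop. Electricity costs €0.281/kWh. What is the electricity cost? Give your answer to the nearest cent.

€48.46

Electrical input = 388 kWh / 2.25 = 172.4 kWh
Cost = 172.4 × €0.281/kWh = €48.46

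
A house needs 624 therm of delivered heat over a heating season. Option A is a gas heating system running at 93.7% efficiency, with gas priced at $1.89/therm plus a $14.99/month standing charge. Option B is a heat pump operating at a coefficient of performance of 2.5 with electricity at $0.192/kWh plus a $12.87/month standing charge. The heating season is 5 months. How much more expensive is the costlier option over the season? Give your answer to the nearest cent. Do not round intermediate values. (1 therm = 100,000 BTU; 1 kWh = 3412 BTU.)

Heat load = 624 therm × 100,000 = 62,400,000 BTU
Gas: input = 62,400,000 / 0.937 = 66,595,518 BTU = 666 therm → 666 × $1.89 = $1,258.66; + 5 × $14.99 standing = $1,333.61
Heat pump: 62,400,000 BTU / 3412 = 18,290 kWh heat; / 2.5 = 7,315 kWh in → × $0.192 = $1,404.55; + 5 × $12.87 standing = $1,468.90
Difference = |$1,333.61 − $1,468.90| = $135.29

$135.29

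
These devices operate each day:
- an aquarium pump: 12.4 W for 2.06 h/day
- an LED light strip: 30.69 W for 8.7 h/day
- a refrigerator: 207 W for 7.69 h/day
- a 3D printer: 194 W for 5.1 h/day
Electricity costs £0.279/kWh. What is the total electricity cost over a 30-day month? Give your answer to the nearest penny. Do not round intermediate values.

£24.05

aquarium pump: 12.4 W × 2.06 h × 30 d = 766 Wh = 0.7663 kWh
LED light strip: 30.69 W × 8.7 h × 30 d = 8,010 Wh = 8.01 kWh
refrigerator: 207 W × 7.69 h × 30 d = 47,755 Wh = 47.75 kWh
3D printer: 194 W × 5.1 h × 30 d = 29,682 Wh = 29.68 kWh
Total energy = 0.7663 + 8.01 + 47.75 + 29.68 = 86.21 kWh
Cost = 86.21 kWh × £0.279 = £24.05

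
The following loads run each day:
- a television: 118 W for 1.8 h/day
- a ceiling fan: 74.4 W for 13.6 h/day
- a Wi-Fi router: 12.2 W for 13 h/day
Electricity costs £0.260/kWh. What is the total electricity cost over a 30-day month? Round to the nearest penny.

television: 118 W × 1.8 h × 30 d = 6,372 Wh = 6.372 kWh
ceiling fan: 74.4 W × 13.6 h × 30 d = 30,355 Wh = 30.36 kWh
Wi-Fi router: 12.2 W × 13 h × 30 d = 4,758 Wh = 4.758 kWh
Total energy = 6.372 + 30.36 + 4.758 = 41.49 kWh
Cost = 41.49 kWh × £0.260 = £10.79

£10.79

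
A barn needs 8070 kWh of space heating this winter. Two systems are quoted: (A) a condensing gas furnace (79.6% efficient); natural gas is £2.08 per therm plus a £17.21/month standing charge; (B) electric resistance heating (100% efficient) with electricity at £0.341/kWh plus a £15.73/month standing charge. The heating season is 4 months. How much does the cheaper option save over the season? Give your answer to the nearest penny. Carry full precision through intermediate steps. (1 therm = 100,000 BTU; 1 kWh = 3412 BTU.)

Heat load = 8070 kWh × 3412 = 27,534,840 BTU
Gas: input = 27,534,840 / 0.796 = 34,591,508 BTU = 345.9 therm → 345.9 × £2.08 = £719.50; + 4 × £17.21 standing = £788.34
Electric: 27,534,840 BTU / 3412 = 8,070 kWh → × £0.341 = £2,751.87; + 4 × £15.73 standing = £2,814.79
Difference = |£788.34 − £2,814.79| = £2,026.45

£2026.45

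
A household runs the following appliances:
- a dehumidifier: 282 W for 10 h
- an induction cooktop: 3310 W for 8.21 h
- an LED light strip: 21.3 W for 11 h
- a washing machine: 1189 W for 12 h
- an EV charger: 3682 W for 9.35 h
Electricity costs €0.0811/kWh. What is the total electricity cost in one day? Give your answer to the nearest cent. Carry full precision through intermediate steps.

€6.40

dehumidifier: 282 W × 10 h = 2,820 Wh = 2.82 kWh
induction cooktop: 3310 W × 8.21 h = 27,175 Wh = 27.18 kWh
LED light strip: 21.3 W × 11 h = 234 Wh = 0.2343 kWh
washing machine: 1189 W × 12 h = 14,268 Wh = 14.27 kWh
EV charger: 3682 W × 9.35 h = 34,427 Wh = 34.43 kWh
Total energy = 2.82 + 27.18 + 0.2343 + 14.27 + 34.43 = 78.92 kWh
Cost = 78.92 kWh × €0.0811 = €6.40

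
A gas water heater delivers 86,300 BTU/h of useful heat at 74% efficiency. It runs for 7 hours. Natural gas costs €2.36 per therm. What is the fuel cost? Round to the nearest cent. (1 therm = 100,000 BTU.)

€19.27

Heat delivered = 86,300 BTU/h × 7 h = 604,100 BTU
Gas input = 604,100 / 0.74 = 816,351 BTU
= 816,351 / 100,000 = 8.164 therm
Cost = 8.164 × €2.36/therm = €19.27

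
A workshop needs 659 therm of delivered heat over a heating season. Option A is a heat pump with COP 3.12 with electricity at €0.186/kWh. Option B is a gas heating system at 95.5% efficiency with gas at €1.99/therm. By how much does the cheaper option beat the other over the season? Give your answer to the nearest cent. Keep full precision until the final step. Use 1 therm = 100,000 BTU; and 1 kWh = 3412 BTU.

€221.78

Heat load = 659 therm × 100,000 = 65,900,000 BTU
Gas: input = 65,900,000 / 0.955 = 69,005,236 BTU = 690.1 therm → 690.1 × €1.99 = €1,373.20
Heat pump: 65,900,000 BTU / 3412 = 19,310 kWh heat; / 3.12 = 6,190 kWh in → × €0.186 = €1,151.42
Difference = |€1,373.20 − €1,151.42| = €221.78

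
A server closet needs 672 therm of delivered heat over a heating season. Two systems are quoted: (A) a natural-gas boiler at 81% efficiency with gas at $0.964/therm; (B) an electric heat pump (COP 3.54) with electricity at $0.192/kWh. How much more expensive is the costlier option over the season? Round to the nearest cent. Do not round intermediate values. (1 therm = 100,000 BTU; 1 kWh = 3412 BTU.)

$268.45

Heat load = 672 therm × 100,000 = 67,200,000 BTU
Gas: input = 67,200,000 / 0.81 = 82,962,963 BTU = 829.6 therm → 829.6 × $0.964 = $799.76
Heat pump: 67,200,000 BTU / 3412 = 19,700 kWh heat; / 3.54 = 5,564 kWh in → × $0.192 = $1,068.21
Difference = |$799.76 − $1,068.21| = $268.45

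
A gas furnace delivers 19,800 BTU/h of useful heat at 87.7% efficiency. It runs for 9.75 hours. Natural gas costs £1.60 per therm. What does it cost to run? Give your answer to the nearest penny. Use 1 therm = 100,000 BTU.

Heat delivered = 19,800 BTU/h × 9.75 h = 193,050 BTU
Gas input = 193,050 / 0.877 = 220,125 BTU
= 220,125 / 100,000 = 2.201 therm
Cost = 2.201 × £1.60/therm = £3.52

£3.52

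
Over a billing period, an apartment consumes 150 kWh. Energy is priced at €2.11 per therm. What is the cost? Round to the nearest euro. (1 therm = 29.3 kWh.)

€11

150 kWh × (0.03413 therm/kWh) = 5.119 therm
Cost = 5.119 therm × €2.11/therm = €10.80 ≈ €11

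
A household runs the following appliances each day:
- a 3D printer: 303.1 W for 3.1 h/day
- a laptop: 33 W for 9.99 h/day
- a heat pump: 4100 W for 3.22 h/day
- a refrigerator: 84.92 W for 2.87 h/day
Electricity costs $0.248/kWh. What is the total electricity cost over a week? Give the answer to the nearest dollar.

3D printer: 303.1 W × 3.1 h × 7 d = 6,577 Wh = 6.577 kWh
laptop: 33 W × 9.99 h × 7 d = 2,308 Wh = 2.308 kWh
heat pump: 4100 W × 3.22 h × 7 d = 92,414 Wh = 92.41 kWh
refrigerator: 84.92 W × 2.87 h × 7 d = 1,706 Wh = 1.706 kWh
Total energy = 6.577 + 2.308 + 92.41 + 1.706 = 103 kWh
Cost = 103 kWh × $0.248 = $25.55 ≈ $26

$26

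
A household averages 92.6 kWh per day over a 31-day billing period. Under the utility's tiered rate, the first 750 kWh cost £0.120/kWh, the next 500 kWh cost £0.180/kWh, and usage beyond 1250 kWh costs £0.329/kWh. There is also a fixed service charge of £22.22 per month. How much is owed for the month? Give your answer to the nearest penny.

Usage = 92.6 kWh/day × 31 days = 2870.6 kWh
First 750 kWh × £0.120 = £90.00
Next 500 kWh × £0.180 = £90.00
Remaining 1620.6 kWh × £0.329 = £533.18
Energy charge = £713.18; + service £22.22 = £735.40

£735.40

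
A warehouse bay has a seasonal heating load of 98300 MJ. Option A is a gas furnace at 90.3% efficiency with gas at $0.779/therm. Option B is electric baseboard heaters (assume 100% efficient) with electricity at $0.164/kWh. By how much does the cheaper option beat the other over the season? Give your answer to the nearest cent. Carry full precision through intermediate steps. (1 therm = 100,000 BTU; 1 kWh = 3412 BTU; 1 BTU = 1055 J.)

Heat load = 98300 MJ = 98,300,000,000 J / 1055 = 93,175,355 BTU
Gas: input = 93,175,355 / 0.903 = 103,184,225 BTU = 1,032 therm → 1,032 × $0.779 = $803.81
Electric: 93,175,355 BTU / 3412 = 27,310 kWh → × $0.164 = $4,478.53
Difference = |$803.81 − $4,478.53| = $3,674.73

$3674.73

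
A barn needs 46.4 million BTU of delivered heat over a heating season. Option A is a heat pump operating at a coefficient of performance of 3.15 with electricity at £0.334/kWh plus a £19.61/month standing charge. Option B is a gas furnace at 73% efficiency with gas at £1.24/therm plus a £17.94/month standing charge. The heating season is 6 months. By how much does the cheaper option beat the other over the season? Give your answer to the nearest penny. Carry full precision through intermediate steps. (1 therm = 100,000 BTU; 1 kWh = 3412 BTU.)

Heat load = 46.4 × 10⁶ BTU = 46,400,000 BTU
Gas: input = 46,400,000 / 0.73 = 63,561,644 BTU = 635.6 therm → 635.6 × £1.24 = £788.16; + 6 × £17.94 standing = £895.80
Heat pump: 46,400,000 BTU / 3412 = 13,600 kWh heat; / 3.15 = 4,317 kWh in → × £0.334 = £1,441.93; + 6 × £19.61 standing = £1,559.59
Difference = |£895.80 − £1,559.59| = £663.79

£663.79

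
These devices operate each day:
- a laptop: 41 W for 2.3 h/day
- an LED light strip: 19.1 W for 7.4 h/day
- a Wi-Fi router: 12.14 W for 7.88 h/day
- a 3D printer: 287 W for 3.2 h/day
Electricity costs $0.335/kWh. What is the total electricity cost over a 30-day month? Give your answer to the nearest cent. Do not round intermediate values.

$12.56

laptop: 41 W × 2.3 h × 30 d = 2,829 Wh = 2.829 kWh
LED light strip: 19.1 W × 7.4 h × 30 d = 4,240 Wh = 4.24 kWh
Wi-Fi router: 12.14 W × 7.88 h × 30 d = 2,870 Wh = 2.87 kWh
3D printer: 287 W × 3.2 h × 30 d = 27,552 Wh = 27.55 kWh
Total energy = 2.829 + 4.24 + 2.87 + 27.55 = 37.49 kWh
Cost = 37.49 kWh × $0.335 = $12.56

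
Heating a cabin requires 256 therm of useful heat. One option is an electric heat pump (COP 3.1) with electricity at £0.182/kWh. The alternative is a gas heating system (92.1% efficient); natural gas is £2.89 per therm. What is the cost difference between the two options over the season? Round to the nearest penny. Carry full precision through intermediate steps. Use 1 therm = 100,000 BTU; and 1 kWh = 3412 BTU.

£362.81

Heat load = 256 therm × 100,000 = 25,600,000 BTU
Gas: input = 25,600,000 / 0.921 = 27,795,874 BTU = 278 therm → 278 × £2.89 = £803.30
Heat pump: 25,600,000 BTU / 3412 = 7,503 kWh heat; / 3.1 = 2,420 kWh in → × £0.182 = £440.49
Difference = |£803.30 − £440.49| = £362.81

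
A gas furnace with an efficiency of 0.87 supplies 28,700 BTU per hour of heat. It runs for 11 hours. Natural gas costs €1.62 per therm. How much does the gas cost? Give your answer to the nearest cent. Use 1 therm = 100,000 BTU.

Heat delivered = 28,700 BTU/h × 11 h = 315,700 BTU
Gas input = 315,700 / 0.87 = 362,874 BTU
= 362,874 / 100,000 = 3.629 therm
Cost = 3.629 × €1.62/therm = €5.88

€5.88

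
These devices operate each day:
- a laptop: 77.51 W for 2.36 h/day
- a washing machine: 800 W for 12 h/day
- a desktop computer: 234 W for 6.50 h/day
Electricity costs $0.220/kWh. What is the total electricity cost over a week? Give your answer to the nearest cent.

laptop: 77.51 W × 2.36 h × 7 d = 1,280 Wh = 1.28 kWh
washing machine: 800 W × 12 h × 7 d = 67,200 Wh = 67.2 kWh
desktop computer: 234 W × 6.50 h × 7 d = 10,647 Wh = 10.65 kWh
Total energy = 1.28 + 67.2 + 10.65 = 79.13 kWh
Cost = 79.13 kWh × $0.220 = $17.41

$17.41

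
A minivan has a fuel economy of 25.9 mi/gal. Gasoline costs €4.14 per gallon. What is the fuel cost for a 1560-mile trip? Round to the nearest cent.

Fuel = 1560 mi / 25.9 mpg = 60.23 gal
Cost = 60.23 gal × €4.14/gal = €249.36

€249.36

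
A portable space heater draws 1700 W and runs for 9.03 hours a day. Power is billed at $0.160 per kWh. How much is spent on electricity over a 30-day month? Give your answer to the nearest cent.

Energy = 1700 W × 9.03 h/day × 30 days = 460,530 Wh = 460.5 kWh
Cost = 460.5 kWh × $0.160/kWh = $73.68

$73.68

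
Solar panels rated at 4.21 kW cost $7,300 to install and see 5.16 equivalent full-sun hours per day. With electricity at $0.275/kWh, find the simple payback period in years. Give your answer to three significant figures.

Daily generation = 4.21 kW × 5.16 h = 21.72 kWh
Annual generation = 21.72 × 365 = 7929.1 kWh
Annual savings = 7929.1 × $0.275 = $2,180.51
Payback = $7,300 / $2,180.51 = 3.35 years

3.35 years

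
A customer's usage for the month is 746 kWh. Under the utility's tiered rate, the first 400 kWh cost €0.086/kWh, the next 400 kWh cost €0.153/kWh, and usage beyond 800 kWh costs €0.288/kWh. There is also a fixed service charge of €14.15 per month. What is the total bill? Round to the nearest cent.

€101.49

First 400 kWh × €0.086 = €34.40
Next 346 kWh × €0.153 = €52.94
Remaining tier: 0 kWh (not reached)
Energy charge = €87.34; + service €14.15 = €101.49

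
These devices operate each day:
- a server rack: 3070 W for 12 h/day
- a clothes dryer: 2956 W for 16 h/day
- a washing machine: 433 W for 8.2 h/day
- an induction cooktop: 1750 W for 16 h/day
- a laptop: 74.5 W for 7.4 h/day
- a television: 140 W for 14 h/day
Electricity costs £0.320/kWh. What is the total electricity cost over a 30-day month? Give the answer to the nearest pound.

£1135

server rack: 3070 W × 12 h × 30 d = 1,105,200 Wh = 1,105 kWh
clothes dryer: 2956 W × 16 h × 30 d = 1,418,880 Wh = 1,419 kWh
washing machine: 433 W × 8.2 h × 30 d = 106,518 Wh = 106.5 kWh
induction cooktop: 1750 W × 16 h × 30 d = 840,000 Wh = 840 kWh
laptop: 74.5 W × 7.4 h × 30 d = 16,539 Wh = 16.54 kWh
television: 140 W × 14 h × 30 d = 58,800 Wh = 58.8 kWh
Total energy = 1,105 + 1,419 + 106.5 + 840 + 16.54 + 58.8 = 3,546 kWh
Cost = 3,546 kWh × £0.320 = £1,134.70 ≈ £1135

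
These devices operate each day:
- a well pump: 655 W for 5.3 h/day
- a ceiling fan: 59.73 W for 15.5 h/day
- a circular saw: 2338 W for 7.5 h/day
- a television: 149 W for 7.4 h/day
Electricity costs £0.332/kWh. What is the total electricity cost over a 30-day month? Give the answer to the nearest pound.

£229

well pump: 655 W × 5.3 h × 30 d = 104,145 Wh = 104.1 kWh
ceiling fan: 59.73 W × 15.5 h × 30 d = 27,774 Wh = 27.77 kWh
circular saw: 2338 W × 7.5 h × 30 d = 526,050 Wh = 526 kWh
television: 149 W × 7.4 h × 30 d = 33,078 Wh = 33.08 kWh
Total energy = 104.1 + 27.77 + 526 + 33.08 = 691 kWh
Cost = 691 kWh × £0.332 = £229.43 ≈ £229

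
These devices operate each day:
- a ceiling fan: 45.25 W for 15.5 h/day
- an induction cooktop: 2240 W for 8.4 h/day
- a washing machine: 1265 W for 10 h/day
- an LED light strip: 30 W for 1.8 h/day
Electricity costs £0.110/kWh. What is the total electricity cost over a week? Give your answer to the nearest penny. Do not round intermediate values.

ceiling fan: 45.25 W × 15.5 h × 7 d = 4,910 Wh = 4.91 kWh
induction cooktop: 2240 W × 8.4 h × 7 d = 131,712 Wh = 131.7 kWh
washing machine: 1265 W × 10 h × 7 d = 88,550 Wh = 88.55 kWh
LED light strip: 30 W × 1.8 h × 7 d = 378 Wh = 0.378 kWh
Total energy = 4.91 + 131.7 + 88.55 + 0.378 = 225.5 kWh
Cost = 225.5 kWh × £0.110 = £24.81

£24.81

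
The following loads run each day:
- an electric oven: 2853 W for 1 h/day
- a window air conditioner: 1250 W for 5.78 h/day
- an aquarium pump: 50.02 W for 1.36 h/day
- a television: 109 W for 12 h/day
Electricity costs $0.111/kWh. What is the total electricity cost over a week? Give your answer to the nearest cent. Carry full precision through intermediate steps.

electric oven: 2853 W × 1 h × 7 d = 19,971 Wh = 19.97 kWh
window air conditioner: 1250 W × 5.78 h × 7 d = 50,575 Wh = 50.58 kWh
aquarium pump: 50.02 W × 1.36 h × 7 d = 476 Wh = 0.4762 kWh
television: 109 W × 12 h × 7 d = 9,156 Wh = 9.156 kWh
Total energy = 19.97 + 50.58 + 0.4762 + 9.156 = 80.18 kWh
Cost = 80.18 kWh × $0.111 = $8.90

$8.90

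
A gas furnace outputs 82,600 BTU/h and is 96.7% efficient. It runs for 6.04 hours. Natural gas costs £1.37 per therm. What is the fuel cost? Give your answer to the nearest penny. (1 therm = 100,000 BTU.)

Heat delivered = 82,600 BTU/h × 6.04 h = 498,904 BTU
Gas input = 498,904 / 0.967 = 515,930 BTU
= 515,930 / 100,000 = 5.159 therm
Cost = 5.159 × £1.37/therm = £7.07

£7.07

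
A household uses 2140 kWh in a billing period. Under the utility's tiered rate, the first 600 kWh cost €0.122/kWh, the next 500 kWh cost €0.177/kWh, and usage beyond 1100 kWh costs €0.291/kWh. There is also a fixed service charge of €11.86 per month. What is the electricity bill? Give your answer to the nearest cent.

First 600 kWh × €0.122 = €73.20
Next 500 kWh × €0.177 = €88.50
Remaining 1040 kWh × €0.291 = €302.64
Energy charge = €464.34; + service €11.86 = €476.20

€476.20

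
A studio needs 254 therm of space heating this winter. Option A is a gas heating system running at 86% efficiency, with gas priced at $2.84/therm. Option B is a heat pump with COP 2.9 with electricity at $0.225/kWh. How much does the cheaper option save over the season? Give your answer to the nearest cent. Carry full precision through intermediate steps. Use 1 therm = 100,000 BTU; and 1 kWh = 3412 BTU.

Heat load = 254 therm × 100,000 = 25,400,000 BTU
Gas: input = 25,400,000 / 0.86 = 29,534,884 BTU = 295.3 therm → 295.3 × $2.84 = $838.79
Heat pump: 25,400,000 BTU / 3412 = 7,444 kWh heat; / 2.9 = 2,567 kWh in → × $0.225 = $577.58
Difference = |$838.79 − $577.58| = $261.21

$261.21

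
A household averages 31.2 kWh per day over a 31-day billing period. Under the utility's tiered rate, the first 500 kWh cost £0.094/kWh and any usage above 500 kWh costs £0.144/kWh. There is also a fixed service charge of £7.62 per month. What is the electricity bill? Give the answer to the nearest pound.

£122

Usage = 31.2 kWh/day × 31 days = 967.2 kWh
First 500 kWh × £0.094 = £47.00
Remaining 467.2 kWh × £0.144 = £67.28
Energy charge = £114.28; + service £7.62 = £121.90 ≈ £122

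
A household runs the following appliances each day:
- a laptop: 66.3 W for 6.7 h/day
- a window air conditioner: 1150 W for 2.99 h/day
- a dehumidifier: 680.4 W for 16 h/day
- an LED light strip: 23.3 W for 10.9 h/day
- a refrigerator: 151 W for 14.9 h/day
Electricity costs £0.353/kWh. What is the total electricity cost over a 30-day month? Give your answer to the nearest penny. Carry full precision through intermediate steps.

laptop: 66.3 W × 6.7 h × 30 d = 13,326 Wh = 13.33 kWh
window air conditioner: 1150 W × 2.99 h × 30 d = 103,155 Wh = 103.2 kWh
dehumidifier: 680.4 W × 16 h × 30 d = 326,592 Wh = 326.6 kWh
LED light strip: 23.3 W × 10.9 h × 30 d = 7,619 Wh = 7.619 kWh
refrigerator: 151 W × 14.9 h × 30 d = 67,497 Wh = 67.5 kWh
Total energy = 13.33 + 103.2 + 326.6 + 7.619 + 67.5 = 518.2 kWh
Cost = 518.2 kWh × £0.353 = £182.92

£182.92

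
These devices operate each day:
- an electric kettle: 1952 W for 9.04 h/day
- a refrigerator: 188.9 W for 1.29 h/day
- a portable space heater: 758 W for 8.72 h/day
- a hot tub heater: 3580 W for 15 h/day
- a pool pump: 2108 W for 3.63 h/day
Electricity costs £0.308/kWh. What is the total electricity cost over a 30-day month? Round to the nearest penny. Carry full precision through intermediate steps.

electric kettle: 1952 W × 9.04 h × 30 d = 529,382 Wh = 529.4 kWh
refrigerator: 188.9 W × 1.29 h × 30 d = 7,310 Wh = 7.31 kWh
portable space heater: 758 W × 8.72 h × 30 d = 198,293 Wh = 198.3 kWh
hot tub heater: 3580 W × 15 h × 30 d = 1,611,000 Wh = 1,611 kWh
pool pump: 2108 W × 3.63 h × 30 d = 229,561 Wh = 229.6 kWh
Total energy = 529.4 + 7.31 + 198.3 + 1,611 + 229.6 = 2,576 kWh
Cost = 2,576 kWh × £0.308 = £793.27

£793.27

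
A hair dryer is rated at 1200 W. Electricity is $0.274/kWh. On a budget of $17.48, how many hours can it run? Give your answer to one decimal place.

Energy budget = $17.48 / $0.274 per kWh = 63.8 kWh = 63,796 Wh
Runtime = 63,796 Wh / 1200 W = 53.16 h

53.2 h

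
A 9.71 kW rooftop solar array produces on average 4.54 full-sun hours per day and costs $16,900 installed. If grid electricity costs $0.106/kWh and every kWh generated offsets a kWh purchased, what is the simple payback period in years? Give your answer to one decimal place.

9.9 years

Daily generation = 9.71 kW × 4.54 h = 44.08 kWh
Annual generation = 44.08 × 365 = 16090 kWh
Annual savings = 16090 × $0.106 = $1,705.59
Payback = $16,900 / $1,705.59 = 9.91 years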